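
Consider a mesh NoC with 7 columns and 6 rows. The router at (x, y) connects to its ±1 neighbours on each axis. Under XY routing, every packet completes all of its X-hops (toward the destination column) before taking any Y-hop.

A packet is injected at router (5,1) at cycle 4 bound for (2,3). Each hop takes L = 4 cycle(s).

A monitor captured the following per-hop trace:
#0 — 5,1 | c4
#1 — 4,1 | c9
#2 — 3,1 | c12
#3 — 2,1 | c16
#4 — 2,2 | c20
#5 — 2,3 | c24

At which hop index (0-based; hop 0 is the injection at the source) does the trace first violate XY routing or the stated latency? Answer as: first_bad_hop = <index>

first_bad_hop = 1

  1: Δx=-1 Δy=+0 Δt=5 [BAD: Δcyc=5≠L]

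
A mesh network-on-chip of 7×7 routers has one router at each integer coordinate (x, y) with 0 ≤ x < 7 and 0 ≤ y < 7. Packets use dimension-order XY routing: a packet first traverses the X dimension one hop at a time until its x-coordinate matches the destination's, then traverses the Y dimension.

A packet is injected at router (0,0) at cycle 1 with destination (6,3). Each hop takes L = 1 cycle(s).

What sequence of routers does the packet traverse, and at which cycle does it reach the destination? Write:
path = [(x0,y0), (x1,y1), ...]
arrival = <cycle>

path = [(0,0), (1,0), (2,0), (3,0), (4,0), (5,0), (6,0), (6,1), (6,2), (6,3)]
arrival = 10

  0. router=(0,0) cycle=1 (inject)
  1. router=(1,0) cycle=2 dir=E
  2. router=(2,0) cycle=3 dir=E
  3. router=(3,0) cycle=4 dir=E
  4. router=(4,0) cycle=5 dir=E
  5. router=(5,0) cycle=6 dir=E
  6. router=(6,0) cycle=7 dir=E
  7. router=(6,1) cycle=8 dir=N
  8. router=(6,2) cycle=9 dir=N
  9. router=(6,3) cycle=10 dir=N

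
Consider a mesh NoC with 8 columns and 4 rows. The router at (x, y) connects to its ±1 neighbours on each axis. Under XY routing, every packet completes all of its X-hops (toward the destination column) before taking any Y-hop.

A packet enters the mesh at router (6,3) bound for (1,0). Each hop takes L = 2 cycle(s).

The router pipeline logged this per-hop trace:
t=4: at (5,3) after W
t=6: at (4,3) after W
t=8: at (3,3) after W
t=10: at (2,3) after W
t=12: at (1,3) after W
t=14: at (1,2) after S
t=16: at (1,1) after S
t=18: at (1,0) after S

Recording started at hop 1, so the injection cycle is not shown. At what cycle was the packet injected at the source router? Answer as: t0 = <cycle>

t0 = 2

At hop 1 the cycle is 4; in general cyc_k = t0 + kL.
t0 = cyc[1] − L = 4 − 2 = 2.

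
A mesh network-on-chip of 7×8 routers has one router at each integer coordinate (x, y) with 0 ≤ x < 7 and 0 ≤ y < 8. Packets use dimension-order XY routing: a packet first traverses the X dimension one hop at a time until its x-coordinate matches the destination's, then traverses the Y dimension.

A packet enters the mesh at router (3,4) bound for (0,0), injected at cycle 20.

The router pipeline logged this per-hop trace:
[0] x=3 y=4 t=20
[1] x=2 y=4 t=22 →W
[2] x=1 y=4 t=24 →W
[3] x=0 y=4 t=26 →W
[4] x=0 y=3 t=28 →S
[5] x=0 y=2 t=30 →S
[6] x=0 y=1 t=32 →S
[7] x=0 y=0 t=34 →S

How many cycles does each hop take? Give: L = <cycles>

L = 2

cyc[1] − cyc[0] = 22 − 20 = 2.
Each hop adds L, hence L = 2.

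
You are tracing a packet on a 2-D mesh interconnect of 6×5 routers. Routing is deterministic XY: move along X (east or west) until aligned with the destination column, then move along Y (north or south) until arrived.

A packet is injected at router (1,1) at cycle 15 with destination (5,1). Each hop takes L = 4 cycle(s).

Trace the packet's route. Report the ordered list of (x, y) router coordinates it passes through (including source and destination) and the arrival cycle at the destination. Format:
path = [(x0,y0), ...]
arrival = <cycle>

path = [(1,1), (2,1), (3,1), (4,1), (5,1)]
arrival = 31

hop 0: (1,1) @ cyc 15
hop 1: (2,1) @ cyc 19  [E]
hop 2: (3,1) @ cyc 23  [E]
hop 3: (4,1) @ cyc 27  [E]
hop 4: (5,1) @ cyc 31  [E]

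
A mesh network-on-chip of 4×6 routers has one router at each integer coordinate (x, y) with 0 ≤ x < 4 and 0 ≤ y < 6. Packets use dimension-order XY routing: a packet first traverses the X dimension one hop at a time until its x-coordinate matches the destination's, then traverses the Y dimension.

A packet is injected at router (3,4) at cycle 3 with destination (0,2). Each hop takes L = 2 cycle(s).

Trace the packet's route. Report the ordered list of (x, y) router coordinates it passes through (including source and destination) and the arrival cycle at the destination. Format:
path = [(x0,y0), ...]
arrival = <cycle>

t=3: at (3,4)
t=5: at (2,4) after W
t=7: at (1,4) after W
t=9: at (0,4) after W
t=11: at (0,3) after S
t=13: at (0,2) after S

path = [(3,4), (2,4), (1,4), (0,4), (0,3), (0,2)]
arrival = 13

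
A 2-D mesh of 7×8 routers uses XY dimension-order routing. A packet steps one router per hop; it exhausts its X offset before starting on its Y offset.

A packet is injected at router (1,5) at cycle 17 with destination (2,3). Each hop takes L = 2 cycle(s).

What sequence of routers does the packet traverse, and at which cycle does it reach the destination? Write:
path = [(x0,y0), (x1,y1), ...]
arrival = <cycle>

hop 0: (1,5) @ cyc 17
hop 1: (2,5) @ cyc 19  [E]
hop 2: (2,4) @ cyc 21  [S]
hop 3: (2,3) @ cyc 23  [S]

path = [(1,5), (2,5), (2,4), (2,3)]
arrival = 23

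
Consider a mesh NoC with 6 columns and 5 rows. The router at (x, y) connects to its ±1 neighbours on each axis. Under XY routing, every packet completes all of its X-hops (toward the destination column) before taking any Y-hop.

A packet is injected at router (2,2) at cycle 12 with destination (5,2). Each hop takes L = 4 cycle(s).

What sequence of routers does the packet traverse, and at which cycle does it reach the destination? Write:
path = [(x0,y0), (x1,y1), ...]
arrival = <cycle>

  0. router=(2,2) cycle=12 (inject)
  1. router=(3,2) cycle=16 dir=E
  2. router=(4,2) cycle=20 dir=E
  3. router=(5,2) cycle=24 dir=E

path = [(2,2), (3,2), (4,2), (5,2)]
arrival = 24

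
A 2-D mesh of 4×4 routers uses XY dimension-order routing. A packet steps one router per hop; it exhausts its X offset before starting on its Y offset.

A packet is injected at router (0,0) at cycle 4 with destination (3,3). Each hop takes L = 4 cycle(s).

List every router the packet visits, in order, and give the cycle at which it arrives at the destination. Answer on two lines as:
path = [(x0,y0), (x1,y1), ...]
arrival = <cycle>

[0] x=0 y=0 t=4
[1] x=1 y=0 t=8 →E
[2] x=2 y=0 t=12 →E
[3] x=3 y=0 t=16 →E
[4] x=3 y=1 t=20 →N
[5] x=3 y=2 t=24 →N
[6] x=3 y=3 t=28 →N

path = [(0,0), (1,0), (2,0), (3,0), (3,1), (3,2), (3,3)]
arrival = 28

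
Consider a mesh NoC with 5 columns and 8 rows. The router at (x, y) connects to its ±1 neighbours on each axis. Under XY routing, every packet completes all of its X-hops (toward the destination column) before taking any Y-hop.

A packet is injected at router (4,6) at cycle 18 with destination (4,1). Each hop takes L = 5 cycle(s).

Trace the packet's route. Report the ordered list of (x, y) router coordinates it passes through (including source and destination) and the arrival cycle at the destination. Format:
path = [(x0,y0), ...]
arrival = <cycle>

[0] x=4 y=6 t=18
[1] x=4 y=5 t=23 →S
[2] x=4 y=4 t=28 →S
[3] x=4 y=3 t=33 →S
[4] x=4 y=2 t=38 →S
[5] x=4 y=1 t=43 →S

path = [(4,6), (4,5), (4,4), (4,3), (4,2), (4,1)]
arrival = 43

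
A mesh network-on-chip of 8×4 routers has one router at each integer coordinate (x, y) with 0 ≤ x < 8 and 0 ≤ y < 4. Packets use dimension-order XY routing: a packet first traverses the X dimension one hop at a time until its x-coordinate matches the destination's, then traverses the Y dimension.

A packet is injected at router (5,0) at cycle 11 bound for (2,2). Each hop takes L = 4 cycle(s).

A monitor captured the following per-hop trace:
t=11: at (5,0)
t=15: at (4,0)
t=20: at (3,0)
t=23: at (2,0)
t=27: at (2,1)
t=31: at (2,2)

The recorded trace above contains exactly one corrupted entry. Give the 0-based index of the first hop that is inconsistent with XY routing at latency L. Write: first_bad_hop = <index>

check 1→ d=(-1,0) cyc+4: ok
check 2→ d=(-1,0) cyc+5: BAD: Δcyc=5≠L

first_bad_hop = 2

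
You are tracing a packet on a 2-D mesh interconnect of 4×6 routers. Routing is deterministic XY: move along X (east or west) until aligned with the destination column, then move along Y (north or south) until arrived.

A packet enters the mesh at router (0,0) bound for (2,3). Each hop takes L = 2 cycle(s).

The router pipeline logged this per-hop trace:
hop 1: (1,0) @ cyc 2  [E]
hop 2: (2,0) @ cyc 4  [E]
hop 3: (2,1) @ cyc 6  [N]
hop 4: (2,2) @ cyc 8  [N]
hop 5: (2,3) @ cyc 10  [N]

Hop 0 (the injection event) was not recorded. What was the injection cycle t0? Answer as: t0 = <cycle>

At hop 1 the cycle is 2; in general cyc_k = t0 + kL.
Therefore t0 = 2 − L = 0.

t0 = 0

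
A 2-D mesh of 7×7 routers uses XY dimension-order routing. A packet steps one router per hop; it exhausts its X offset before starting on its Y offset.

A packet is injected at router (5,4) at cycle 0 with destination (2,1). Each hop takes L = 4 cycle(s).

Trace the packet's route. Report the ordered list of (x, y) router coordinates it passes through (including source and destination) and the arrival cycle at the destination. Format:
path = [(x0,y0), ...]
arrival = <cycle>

t=0: at (5,4)
t=4: at (4,4) after W
t=8: at (3,4) after W
t=12: at (2,4) after W
t=16: at (2,3) after S
t=20: at (2,2) after S
t=24: at (2,1) after S

path = [(5,4), (4,4), (3,4), (2,4), (2,3), (2,2), (2,1)]
arrival = 24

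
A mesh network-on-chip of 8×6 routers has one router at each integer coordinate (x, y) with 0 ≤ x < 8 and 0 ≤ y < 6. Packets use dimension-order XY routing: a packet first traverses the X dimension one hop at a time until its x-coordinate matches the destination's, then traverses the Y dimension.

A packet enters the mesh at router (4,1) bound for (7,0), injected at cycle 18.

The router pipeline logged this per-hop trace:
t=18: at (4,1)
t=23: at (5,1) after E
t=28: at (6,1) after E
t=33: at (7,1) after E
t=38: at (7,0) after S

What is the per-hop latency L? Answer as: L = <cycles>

Δcyc across hop 0→1: 23 − 18 = 5.
Per-hop latency L = Δcyc = 5.

L = 5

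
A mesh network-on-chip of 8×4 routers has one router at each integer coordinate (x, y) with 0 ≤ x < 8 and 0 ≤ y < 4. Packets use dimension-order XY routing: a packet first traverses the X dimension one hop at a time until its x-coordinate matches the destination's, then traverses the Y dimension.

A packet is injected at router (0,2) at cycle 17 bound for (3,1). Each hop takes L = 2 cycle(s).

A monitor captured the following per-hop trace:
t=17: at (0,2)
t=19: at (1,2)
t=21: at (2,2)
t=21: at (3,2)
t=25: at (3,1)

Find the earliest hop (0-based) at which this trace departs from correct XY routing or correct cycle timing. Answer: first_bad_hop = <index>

  1: Δx=+1 Δy=+0 Δt=2 [ok]
  2: Δx=+1 Δy=+0 Δt=2 [ok]
  3: Δx=+1 Δy=+0 Δt=0 [BAD: Δcyc=0≠L]

first_bad_hop = 3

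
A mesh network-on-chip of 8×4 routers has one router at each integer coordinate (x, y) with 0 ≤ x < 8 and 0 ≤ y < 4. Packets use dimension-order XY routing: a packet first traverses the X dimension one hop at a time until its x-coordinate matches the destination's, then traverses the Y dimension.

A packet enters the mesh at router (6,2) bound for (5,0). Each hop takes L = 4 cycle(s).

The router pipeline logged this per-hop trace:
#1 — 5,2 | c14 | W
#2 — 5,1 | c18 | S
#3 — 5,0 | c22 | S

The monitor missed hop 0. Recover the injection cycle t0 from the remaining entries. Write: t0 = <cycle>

t0 = 10

The first recorded entry is hop 1 at cycle 14.
Subtract one hop: t0 = 14 − 4 = 10.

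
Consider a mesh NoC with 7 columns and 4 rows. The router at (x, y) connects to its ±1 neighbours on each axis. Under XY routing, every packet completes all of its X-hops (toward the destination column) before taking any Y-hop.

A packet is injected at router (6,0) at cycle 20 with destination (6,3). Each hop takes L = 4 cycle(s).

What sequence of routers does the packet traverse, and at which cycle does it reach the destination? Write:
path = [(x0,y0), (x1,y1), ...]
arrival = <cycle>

#0 — 6,0 | c20
#1 — 6,1 | c24 | N
#2 — 6,2 | c28 | N
#3 — 6,3 | c32 | N

path = [(6,0), (6,1), (6,2), (6,3)]
arrival = 32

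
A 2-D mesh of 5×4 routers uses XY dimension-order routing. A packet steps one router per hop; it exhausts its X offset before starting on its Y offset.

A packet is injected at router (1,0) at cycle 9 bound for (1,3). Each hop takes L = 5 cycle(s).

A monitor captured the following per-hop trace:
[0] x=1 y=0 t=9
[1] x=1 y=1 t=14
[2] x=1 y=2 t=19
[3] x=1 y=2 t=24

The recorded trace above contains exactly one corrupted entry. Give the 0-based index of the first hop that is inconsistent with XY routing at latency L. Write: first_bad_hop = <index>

hop 1: step (+0,+1), +5 cyc — ok
hop 2: step (+0,+1), +5 cyc — ok
hop 3: step (+0,+0), +5 cyc — BAD: non-unit step

first_bad_hop = 3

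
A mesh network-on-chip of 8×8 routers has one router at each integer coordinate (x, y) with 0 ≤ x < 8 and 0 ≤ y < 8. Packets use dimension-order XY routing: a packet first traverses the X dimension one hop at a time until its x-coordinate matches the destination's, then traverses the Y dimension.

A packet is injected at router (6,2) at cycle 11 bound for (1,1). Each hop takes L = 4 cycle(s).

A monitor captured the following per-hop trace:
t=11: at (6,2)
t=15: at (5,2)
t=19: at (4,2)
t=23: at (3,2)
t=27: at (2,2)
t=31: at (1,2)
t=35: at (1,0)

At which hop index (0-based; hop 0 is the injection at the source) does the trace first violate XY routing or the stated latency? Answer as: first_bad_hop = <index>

first_bad_hop = 6

hop 1: step (-1,+0), +4 cyc — ok
hop 2: step (-1,+0), +4 cyc — ok
hop 3: step (-1,+0), +4 cyc — ok
hop 4: step (-1,+0), +4 cyc — ok
hop 5: step (-1,+0), +4 cyc — ok
hop 6: step (+0,-2), +4 cyc — BAD: non-unit step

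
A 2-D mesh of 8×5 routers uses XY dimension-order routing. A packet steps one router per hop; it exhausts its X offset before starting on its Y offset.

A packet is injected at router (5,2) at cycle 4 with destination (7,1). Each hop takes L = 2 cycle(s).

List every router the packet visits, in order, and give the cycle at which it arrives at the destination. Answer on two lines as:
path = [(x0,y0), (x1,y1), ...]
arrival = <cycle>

  0. router=(5,2) cycle=4 (inject)
  1. router=(6,2) cycle=6 dir=E
  2. router=(7,2) cycle=8 dir=E
  3. router=(7,1) cycle=10 dir=S

path = [(5,2), (6,2), (7,2), (7,1)]
arrival = 10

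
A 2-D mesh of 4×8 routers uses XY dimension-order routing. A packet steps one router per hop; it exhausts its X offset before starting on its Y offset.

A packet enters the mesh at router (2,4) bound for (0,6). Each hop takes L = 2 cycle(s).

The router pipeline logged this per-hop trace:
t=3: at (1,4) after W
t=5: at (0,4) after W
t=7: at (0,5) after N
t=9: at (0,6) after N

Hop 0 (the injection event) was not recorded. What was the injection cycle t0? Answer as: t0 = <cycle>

t0 = 1

At hop 1 the cycle is 3; in general cyc_k = t0 + kL.
t0 = cyc[1] − L = 3 − 2 = 1.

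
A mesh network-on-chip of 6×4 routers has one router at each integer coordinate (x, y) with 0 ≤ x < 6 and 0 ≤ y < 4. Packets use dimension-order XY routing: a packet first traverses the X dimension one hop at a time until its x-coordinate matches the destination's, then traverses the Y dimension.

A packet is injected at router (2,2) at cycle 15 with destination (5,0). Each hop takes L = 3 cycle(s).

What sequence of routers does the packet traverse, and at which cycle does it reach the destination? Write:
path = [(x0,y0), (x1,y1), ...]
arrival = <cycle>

path = [(2,2), (3,2), (4,2), (5,2), (5,1), (5,0)]
arrival = 30

#0 — 2,2 | c15
#1 — 3,2 | c18 | E
#2 — 4,2 | c21 | E
#3 — 5,2 | c24 | E
#4 — 5,1 | c27 | S
#5 — 5,0 | c30 | S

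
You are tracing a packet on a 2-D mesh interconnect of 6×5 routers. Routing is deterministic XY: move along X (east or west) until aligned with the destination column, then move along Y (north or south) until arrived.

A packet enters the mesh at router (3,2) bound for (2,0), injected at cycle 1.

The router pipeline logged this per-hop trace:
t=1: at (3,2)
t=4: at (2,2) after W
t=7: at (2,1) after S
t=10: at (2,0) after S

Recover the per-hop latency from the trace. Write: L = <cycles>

Between hops 0 and 1 the cycle counter advances 4 − 1 = 3.
Each hop adds L, hence L = 3.

L = 3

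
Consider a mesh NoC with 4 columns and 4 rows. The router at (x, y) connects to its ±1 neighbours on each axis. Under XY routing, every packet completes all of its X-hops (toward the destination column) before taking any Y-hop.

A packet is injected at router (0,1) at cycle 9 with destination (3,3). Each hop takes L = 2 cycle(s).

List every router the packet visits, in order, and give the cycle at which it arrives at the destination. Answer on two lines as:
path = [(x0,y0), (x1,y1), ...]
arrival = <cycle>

path = [(0,1), (1,1), (2,1), (3,1), (3,2), (3,3)]
arrival = 19

hop 0: (0,1) @ cyc 9
hop 1: (1,1) @ cyc 11  [E]
hop 2: (2,1) @ cyc 13  [E]
hop 3: (3,1) @ cyc 15  [E]
hop 4: (3,2) @ cyc 17  [N]
hop 5: (3,3) @ cyc 19  [N]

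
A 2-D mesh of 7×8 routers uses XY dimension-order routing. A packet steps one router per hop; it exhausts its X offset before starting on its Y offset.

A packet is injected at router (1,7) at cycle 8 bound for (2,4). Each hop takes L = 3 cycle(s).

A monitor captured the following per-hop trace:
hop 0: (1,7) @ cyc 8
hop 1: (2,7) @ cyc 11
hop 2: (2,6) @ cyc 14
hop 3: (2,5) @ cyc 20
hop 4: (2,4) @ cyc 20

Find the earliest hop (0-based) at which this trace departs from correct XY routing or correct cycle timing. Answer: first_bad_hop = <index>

first_bad_hop = 3

[1] (+1,+0) / 3c ⇒ ok
[2] (+0,-1) / 3c ⇒ ok
[3] (+0,-1) / 6c ⇒ BAD: Δcyc=6≠L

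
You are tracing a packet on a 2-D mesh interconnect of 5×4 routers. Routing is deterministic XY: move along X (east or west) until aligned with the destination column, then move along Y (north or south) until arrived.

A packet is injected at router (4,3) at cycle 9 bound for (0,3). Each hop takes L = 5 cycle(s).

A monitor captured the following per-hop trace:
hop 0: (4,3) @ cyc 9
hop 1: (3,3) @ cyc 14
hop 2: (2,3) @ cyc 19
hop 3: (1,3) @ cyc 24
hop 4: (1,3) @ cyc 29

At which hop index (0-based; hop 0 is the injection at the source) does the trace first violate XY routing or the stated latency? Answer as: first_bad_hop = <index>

[1] (-1,+0) / 5c ⇒ ok
[2] (-1,+0) / 5c ⇒ ok
[3] (-1,+0) / 5c ⇒ ok
[4] (+0,+0) / 5c ⇒ BAD: non-unit step

first_bad_hop = 4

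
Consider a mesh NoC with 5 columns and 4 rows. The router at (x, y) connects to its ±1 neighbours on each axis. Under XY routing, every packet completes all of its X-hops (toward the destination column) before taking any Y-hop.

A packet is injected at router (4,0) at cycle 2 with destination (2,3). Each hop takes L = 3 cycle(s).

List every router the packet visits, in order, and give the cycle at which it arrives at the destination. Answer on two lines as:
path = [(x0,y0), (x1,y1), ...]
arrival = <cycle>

t=2: at (4,0)
t=5: at (3,0) after W
t=8: at (2,0) after W
t=11: at (2,1) after N
t=14: at (2,2) after N
t=17: at (2,3) after N

path = [(4,0), (3,0), (2,0), (2,1), (2,2), (2,3)]
arrival = 17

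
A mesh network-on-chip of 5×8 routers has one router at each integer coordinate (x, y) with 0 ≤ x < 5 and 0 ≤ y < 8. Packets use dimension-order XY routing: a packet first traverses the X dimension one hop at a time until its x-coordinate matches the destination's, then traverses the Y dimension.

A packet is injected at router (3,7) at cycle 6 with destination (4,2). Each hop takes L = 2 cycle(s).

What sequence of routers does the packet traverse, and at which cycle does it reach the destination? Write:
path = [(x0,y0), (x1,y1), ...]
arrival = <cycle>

hop 0: (3,7) @ cyc 6
hop 1: (4,7) @ cyc 8  [E]
hop 2: (4,6) @ cyc 10  [S]
hop 3: (4,5) @ cyc 12  [S]
hop 4: (4,4) @ cyc 14  [S]
hop 5: (4,3) @ cyc 16  [S]
hop 6: (4,2) @ cyc 18  [S]

path = [(3,7), (4,7), (4,6), (4,5), (4,4), (4,3), (4,2)]
arrival = 18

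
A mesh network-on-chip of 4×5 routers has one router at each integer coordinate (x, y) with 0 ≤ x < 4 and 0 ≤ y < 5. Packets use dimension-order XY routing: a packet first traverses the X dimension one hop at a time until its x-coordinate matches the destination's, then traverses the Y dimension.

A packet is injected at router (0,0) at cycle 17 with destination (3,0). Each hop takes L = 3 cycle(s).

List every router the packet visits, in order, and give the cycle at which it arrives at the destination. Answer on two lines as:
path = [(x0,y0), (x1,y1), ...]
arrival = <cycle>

t=17: at (0,0)
t=20: at (1,0) after E
t=23: at (2,0) after E
t=26: at (3,0) after E

path = [(0,0), (1,0), (2,0), (3,0)]
arrival = 26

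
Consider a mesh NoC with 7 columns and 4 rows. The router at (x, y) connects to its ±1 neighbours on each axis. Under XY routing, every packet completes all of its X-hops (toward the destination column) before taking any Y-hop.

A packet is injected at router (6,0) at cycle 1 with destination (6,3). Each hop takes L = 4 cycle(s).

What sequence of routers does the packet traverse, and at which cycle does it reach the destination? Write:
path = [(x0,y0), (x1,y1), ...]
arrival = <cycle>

  0. router=(6,0) cycle=1 (inject)
  1. router=(6,1) cycle=5 dir=N
  2. router=(6,2) cycle=9 dir=N
  3. router=(6,3) cycle=13 dir=N

path = [(6,0), (6,1), (6,2), (6,3)]
arrival = 13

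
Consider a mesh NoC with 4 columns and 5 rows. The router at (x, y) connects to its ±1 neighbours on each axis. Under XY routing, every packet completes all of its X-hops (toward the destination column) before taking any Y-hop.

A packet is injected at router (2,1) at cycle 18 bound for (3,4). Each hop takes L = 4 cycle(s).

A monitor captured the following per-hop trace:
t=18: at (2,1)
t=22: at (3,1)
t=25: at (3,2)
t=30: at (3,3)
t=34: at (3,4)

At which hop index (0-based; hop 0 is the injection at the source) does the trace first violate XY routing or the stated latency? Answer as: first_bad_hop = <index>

first_bad_hop = 2

  1: Δx=+1 Δy=+0 Δt=4 [ok]
  2: Δx=+0 Δy=+1 Δt=3 [BAD: Δcyc=3≠L]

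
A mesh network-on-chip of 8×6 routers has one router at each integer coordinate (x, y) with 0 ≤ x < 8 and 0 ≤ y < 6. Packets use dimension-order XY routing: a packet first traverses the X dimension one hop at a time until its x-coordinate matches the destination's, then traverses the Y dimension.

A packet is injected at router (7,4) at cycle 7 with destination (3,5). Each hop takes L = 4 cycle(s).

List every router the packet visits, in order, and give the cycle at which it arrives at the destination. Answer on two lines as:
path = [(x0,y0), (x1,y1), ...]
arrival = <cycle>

path = [(7,4), (6,4), (5,4), (4,4), (3,4), (3,5)]
arrival = 27

[0] x=7 y=4 t=7
[1] x=6 y=4 t=11 →W
[2] x=5 y=4 t=15 →W
[3] x=4 y=4 t=19 →W
[4] x=3 y=4 t=23 →W
[5] x=3 y=5 t=27 →N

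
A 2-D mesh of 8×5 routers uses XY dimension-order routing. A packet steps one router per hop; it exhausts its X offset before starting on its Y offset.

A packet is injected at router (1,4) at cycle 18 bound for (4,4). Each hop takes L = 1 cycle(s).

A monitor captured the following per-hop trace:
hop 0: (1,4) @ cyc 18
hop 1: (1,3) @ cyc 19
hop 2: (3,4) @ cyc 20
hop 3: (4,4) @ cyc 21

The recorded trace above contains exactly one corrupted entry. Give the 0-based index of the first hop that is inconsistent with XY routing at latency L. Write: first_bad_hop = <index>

first_bad_hop = 1

[1] (+0,-1) / 1c ⇒ BAD: Y-move but x=1≠4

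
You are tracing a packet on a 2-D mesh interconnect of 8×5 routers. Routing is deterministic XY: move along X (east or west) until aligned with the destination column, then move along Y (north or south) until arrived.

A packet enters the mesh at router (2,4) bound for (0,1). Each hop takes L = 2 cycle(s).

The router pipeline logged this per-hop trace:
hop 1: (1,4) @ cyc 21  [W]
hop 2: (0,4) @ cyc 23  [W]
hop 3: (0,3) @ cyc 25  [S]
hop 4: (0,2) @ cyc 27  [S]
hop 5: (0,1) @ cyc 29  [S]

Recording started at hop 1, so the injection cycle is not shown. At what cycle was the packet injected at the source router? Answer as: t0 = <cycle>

At hop 1 the cycle is 21; in general cyc_k = t0 + kL.
t0 = cyc[1] − L = 21 − 2 = 19.

t0 = 19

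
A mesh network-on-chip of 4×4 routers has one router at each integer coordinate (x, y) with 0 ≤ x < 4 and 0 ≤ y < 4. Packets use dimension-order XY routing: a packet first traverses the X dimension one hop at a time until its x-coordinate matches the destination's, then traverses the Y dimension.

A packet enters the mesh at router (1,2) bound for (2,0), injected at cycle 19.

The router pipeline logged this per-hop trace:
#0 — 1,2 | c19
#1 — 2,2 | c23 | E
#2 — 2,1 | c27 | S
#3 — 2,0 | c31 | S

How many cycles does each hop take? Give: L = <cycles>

cyc[1] − cyc[0] = 23 − 19 = 4.
Per-hop latency L = Δcyc = 4.

L = 4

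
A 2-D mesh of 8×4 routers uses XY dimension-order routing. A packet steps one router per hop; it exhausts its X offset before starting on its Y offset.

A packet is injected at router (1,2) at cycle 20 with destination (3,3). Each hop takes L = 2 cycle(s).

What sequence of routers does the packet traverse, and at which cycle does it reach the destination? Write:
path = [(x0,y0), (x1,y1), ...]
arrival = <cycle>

#0 — 1,2 | c20
#1 — 2,2 | c22 | E
#2 — 3,2 | c24 | E
#3 — 3,3 | c26 | N

path = [(1,2), (2,2), (3,2), (3,3)]
arrival = 26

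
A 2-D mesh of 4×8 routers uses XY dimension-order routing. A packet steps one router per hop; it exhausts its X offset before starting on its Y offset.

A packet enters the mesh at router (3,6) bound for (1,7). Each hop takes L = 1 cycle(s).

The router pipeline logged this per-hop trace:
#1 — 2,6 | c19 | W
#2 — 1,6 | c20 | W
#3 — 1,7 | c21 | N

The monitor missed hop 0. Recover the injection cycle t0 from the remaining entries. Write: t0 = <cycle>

t0 = 18

Hop 1 reached at cycle 19; hop k is at t0 + k·L.
So t0 = 19 − 1·1 = 18.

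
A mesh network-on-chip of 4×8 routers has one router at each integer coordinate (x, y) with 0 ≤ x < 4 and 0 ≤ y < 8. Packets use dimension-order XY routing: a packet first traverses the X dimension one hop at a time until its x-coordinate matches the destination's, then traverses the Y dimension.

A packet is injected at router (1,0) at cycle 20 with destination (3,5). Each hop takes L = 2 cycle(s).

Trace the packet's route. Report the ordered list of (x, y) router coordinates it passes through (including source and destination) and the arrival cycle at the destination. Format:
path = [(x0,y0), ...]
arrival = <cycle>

path = [(1,0), (2,0), (3,0), (3,1), (3,2), (3,3), (3,4), (3,5)]
arrival = 34

hop 0: (1,0) @ cyc 20
hop 1: (2,0) @ cyc 22  [E]
hop 2: (3,0) @ cyc 24  [E]
hop 3: (3,1) @ cyc 26  [N]
hop 4: (3,2) @ cyc 28  [N]
hop 5: (3,3) @ cyc 30  [N]
hop 6: (3,4) @ cyc 32  [N]
hop 7: (3,5) @ cyc 34  [N]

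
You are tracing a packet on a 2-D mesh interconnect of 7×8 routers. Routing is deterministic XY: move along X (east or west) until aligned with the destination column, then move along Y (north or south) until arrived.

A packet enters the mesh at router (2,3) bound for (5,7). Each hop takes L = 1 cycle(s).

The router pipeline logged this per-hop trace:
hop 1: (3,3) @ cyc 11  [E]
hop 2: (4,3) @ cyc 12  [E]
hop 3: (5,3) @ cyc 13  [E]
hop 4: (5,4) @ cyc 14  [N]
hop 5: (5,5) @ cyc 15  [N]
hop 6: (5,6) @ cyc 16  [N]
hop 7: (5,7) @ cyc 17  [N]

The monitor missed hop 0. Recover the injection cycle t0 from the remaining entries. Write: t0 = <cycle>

cyc[1] = 11 and cyc[k] = t0 + k·L for every k.
Therefore t0 = 11 − L = 10.

t0 = 10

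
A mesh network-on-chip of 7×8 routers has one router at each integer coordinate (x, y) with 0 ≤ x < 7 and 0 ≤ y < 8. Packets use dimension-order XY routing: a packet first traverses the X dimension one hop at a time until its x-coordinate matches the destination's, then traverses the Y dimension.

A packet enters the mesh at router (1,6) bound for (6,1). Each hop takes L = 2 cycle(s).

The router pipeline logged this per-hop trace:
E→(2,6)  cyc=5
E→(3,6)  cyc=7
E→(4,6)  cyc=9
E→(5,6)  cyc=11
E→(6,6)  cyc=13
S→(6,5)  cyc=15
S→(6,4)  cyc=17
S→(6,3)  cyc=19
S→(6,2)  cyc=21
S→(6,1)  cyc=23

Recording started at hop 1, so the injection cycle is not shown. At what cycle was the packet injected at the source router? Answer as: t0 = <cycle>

The first recorded entry is hop 1 at cycle 5.
t0 = cyc[1] − L = 5 − 2 = 3.

t0 = 3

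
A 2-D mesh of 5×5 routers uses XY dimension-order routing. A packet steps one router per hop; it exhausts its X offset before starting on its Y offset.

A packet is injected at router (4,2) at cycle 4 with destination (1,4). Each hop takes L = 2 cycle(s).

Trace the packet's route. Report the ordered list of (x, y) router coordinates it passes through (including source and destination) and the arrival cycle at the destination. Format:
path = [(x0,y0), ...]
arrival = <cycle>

path = [(4,2), (3,2), (2,2), (1,2), (1,3), (1,4)]
arrival = 14

[0] x=4 y=2 t=4
[1] x=3 y=2 t=6 →W
[2] x=2 y=2 t=8 →W
[3] x=1 y=2 t=10 →W
[4] x=1 y=3 t=12 →N
[5] x=1 y=4 t=14 →N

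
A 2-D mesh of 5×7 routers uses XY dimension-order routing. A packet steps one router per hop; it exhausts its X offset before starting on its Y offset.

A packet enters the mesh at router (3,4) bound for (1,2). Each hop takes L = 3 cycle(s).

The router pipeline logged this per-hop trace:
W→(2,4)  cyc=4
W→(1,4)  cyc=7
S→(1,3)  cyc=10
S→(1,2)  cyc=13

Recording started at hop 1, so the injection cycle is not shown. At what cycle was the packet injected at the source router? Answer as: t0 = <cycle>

cyc[1] = 4 and cyc[k] = t0 + k·L for every k.
Therefore t0 = 4 − L = 1.

t0 = 1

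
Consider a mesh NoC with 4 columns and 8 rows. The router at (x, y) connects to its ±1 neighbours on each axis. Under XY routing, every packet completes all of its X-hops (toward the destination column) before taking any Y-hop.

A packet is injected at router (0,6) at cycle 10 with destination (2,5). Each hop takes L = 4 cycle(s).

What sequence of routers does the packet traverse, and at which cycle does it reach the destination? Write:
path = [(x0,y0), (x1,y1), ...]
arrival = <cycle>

path = [(0,6), (1,6), (2,6), (2,5)]
arrival = 22

hop 0: (0,6) @ cyc 10
hop 1: (1,6) @ cyc 14  [E]
hop 2: (2,6) @ cyc 18  [E]
hop 3: (2,5) @ cyc 22  [S]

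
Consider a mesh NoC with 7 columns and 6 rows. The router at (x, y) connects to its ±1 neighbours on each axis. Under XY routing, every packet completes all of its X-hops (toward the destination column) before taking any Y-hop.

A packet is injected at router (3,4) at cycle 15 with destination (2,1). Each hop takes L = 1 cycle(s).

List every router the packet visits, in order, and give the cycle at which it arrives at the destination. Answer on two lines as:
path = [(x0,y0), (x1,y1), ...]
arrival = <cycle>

path = [(3,4), (2,4), (2,3), (2,2), (2,1)]
arrival = 19

hop 0: (3,4) @ cyc 15
hop 1: (2,4) @ cyc 16  [W]
hop 2: (2,3) @ cyc 17  [S]
hop 3: (2,2) @ cyc 18  [S]
hop 4: (2,1) @ cyc 19  [S]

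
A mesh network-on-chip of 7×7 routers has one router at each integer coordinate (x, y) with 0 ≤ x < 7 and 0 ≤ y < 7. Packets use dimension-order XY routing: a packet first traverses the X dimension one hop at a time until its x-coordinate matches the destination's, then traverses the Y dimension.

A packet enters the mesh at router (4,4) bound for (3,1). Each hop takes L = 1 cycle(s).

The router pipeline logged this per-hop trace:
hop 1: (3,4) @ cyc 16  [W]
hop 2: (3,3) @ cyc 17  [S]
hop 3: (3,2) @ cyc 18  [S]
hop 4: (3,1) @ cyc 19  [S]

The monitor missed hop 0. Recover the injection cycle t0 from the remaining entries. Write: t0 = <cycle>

t0 = 15

Hop 1 reached at cycle 16; hop k is at t0 + k·L.
Subtract one hop: t0 = 16 − 1 = 15.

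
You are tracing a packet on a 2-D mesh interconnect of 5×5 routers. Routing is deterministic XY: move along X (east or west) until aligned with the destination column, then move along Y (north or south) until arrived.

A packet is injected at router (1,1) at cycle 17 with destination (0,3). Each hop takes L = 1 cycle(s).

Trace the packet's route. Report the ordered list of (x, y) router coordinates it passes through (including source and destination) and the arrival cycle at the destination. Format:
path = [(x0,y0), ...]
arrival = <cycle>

t=17: at (1,1)
t=18: at (0,1) after W
t=19: at (0,2) after N
t=20: at (0,3) after N

path = [(1,1), (0,1), (0,2), (0,3)]
arrival = 20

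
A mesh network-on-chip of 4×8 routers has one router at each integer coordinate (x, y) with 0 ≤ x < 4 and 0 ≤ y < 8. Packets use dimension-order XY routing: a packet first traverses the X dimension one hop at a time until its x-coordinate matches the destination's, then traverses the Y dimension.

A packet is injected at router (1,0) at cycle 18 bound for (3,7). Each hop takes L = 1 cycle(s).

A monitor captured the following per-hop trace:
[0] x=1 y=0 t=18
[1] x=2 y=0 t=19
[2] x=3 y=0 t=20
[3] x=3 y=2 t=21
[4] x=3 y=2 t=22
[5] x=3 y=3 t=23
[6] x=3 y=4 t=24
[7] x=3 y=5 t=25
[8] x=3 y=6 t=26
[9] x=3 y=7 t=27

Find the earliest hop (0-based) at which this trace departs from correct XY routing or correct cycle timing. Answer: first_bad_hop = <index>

  1: Δx=+1 Δy=+0 Δt=1 [ok]
  2: Δx=+1 Δy=+0 Δt=1 [ok]
  3: Δx=+0 Δy=+2 Δt=1 [BAD: non-unit step]

first_bad_hop = 3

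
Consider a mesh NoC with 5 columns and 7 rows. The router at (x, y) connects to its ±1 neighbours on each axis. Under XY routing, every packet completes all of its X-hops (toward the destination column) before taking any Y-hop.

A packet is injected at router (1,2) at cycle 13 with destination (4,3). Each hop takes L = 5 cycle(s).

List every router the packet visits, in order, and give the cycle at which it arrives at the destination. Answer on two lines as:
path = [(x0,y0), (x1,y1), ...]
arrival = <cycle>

#0 — 1,2 | c13
#1 — 2,2 | c18 | E
#2 — 3,2 | c23 | E
#3 — 4,2 | c28 | E
#4 — 4,3 | c33 | N

path = [(1,2), (2,2), (3,2), (4,2), (4,3)]
arrival = 33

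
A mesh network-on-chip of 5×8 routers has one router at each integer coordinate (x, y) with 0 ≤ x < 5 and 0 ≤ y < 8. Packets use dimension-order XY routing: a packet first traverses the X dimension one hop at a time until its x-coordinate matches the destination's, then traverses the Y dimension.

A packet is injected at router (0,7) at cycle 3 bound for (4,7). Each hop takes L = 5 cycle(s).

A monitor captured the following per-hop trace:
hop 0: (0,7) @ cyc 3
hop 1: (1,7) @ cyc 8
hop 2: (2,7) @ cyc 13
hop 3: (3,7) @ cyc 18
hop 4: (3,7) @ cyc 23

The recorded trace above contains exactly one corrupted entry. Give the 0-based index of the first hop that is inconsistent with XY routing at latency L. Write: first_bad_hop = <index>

first_bad_hop = 4

hop 1: step (+1,+0), +5 cyc — ok
hop 2: step (+1,+0), +5 cyc — ok
hop 3: step (+1,+0), +5 cyc — ok
hop 4: step (+0,+0), +5 cyc — BAD: non-unit step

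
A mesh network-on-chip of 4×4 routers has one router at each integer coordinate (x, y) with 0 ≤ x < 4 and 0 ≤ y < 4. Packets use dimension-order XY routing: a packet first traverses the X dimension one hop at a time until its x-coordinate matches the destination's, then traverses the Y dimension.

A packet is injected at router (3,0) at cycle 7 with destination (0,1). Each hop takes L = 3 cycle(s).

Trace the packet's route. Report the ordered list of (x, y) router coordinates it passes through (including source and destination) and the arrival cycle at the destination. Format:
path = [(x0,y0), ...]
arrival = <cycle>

src (3,0)  cyc=7
W→(2,0)  cyc=10
W→(1,0)  cyc=13
W→(0,0)  cyc=16
N→(0,1)  cyc=19

path = [(3,0), (2,0), (1,0), (0,0), (0,1)]
arrival = 19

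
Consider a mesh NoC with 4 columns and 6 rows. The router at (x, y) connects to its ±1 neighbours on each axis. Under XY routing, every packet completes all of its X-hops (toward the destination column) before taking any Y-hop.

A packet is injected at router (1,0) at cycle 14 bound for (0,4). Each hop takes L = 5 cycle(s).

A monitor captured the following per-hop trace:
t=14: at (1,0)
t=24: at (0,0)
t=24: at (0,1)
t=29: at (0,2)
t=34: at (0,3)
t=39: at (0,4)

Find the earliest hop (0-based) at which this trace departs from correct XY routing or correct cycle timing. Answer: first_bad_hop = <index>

first_bad_hop = 1

[1] (-1,+0) / 10c ⇒ BAD: Δcyc=10≠L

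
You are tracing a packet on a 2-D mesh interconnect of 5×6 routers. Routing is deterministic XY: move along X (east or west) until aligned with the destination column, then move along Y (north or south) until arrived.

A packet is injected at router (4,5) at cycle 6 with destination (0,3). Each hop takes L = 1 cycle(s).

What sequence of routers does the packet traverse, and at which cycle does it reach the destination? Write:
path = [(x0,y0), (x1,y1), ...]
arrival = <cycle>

t=6: at (4,5)
t=7: at (3,5) after W
t=8: at (2,5) after W
t=9: at (1,5) after W
t=10: at (0,5) after W
t=11: at (0,4) after S
t=12: at (0,3) after S

path = [(4,5), (3,5), (2,5), (1,5), (0,5), (0,4), (0,3)]
arrival = 12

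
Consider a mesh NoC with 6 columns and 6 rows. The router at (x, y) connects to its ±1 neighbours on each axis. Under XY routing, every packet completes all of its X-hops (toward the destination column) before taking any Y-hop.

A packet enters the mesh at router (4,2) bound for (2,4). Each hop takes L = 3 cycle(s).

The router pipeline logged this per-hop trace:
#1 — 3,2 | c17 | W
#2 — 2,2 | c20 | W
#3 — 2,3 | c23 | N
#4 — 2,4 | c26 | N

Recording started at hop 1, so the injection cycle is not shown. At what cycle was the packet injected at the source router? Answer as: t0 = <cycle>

t0 = 14

Hop 1 reached at cycle 17; hop k is at t0 + k·L.
So t0 = 17 − 1·3 = 14.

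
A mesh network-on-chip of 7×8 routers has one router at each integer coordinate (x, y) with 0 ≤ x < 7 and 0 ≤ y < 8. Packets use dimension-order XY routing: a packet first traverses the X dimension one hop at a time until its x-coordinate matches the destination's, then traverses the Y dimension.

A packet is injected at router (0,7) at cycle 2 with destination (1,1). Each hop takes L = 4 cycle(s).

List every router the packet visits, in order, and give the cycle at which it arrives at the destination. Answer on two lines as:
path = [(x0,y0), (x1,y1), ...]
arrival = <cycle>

  0. router=(0,7) cycle=2 (inject)
  1. router=(1,7) cycle=6 dir=E
  2. router=(1,6) cycle=10 dir=S
  3. router=(1,5) cycle=14 dir=S
  4. router=(1,4) cycle=18 dir=S
  5. router=(1,3) cycle=22 dir=S
  6. router=(1,2) cycle=26 dir=S
  7. router=(1,1) cycle=30 dir=S

path = [(0,7), (1,7), (1,6), (1,5), (1,4), (1,3), (1,2), (1,1)]
arrival = 30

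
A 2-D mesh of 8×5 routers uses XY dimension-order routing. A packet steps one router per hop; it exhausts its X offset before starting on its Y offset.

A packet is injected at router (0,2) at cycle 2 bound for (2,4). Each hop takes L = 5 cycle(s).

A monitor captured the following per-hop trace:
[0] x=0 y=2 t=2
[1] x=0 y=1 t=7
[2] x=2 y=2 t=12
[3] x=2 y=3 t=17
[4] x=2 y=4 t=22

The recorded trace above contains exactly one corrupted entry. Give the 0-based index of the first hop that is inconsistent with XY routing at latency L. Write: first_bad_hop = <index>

[1] (+0,-1) / 5c ⇒ BAD: Y-move but x=0≠2

first_bad_hop = 1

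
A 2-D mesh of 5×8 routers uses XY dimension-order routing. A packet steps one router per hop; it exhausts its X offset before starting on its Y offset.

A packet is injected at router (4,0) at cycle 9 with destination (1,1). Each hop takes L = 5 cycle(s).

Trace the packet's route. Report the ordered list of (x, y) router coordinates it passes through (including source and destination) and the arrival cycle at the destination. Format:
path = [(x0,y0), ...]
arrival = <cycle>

src (4,0)  cyc=9
W→(3,0)  cyc=14
W→(2,0)  cyc=19
W→(1,0)  cyc=24
N→(1,1)  cyc=29

path = [(4,0), (3,0), (2,0), (1,0), (1,1)]
arrival = 29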